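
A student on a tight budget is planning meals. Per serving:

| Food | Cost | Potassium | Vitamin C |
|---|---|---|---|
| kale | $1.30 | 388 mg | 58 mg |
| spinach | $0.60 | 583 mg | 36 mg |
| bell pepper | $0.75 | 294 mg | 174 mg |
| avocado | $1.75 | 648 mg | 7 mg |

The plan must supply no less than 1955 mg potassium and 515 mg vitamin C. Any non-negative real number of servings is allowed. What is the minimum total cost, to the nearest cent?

$3.14

The cheapest plan sits at a corner of the feasible region — with two constraints it uses at most two foods.
kale only: max(1955/388, 515/58) = 8.879 servings → $11.54.
spinach only: max(1955/583, 515/36) = 14.31 servings → $8.58.
bell pepper only: max(1955/294, 515/174) = 6.65 servings → $4.99.
avocado only: max(1955/648, 515/7) = 73.57 servings → $128.75.
kale + spinach with both targets exact would need a negative amount; discard.
kale + bell pepper with both tight: 3.741 servings and 1.713 servings → $6.15.
kale + avocado: intersection lies outside the first quadrant.
spinach + bell pepper with both tight: 2.078 servings and 2.53 servings → $3.14.
spinach + avocado with both targets exact would need a negative amount; discard.
bell pepper + avocado with both tight: 2.891 servings and 1.705 servings → $5.15.
So the least-cost plan costs $3.14.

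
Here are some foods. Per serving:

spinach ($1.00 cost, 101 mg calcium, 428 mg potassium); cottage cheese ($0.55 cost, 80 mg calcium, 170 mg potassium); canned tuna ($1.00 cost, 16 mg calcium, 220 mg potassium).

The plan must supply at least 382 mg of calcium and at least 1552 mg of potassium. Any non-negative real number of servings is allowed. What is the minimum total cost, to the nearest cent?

At the optimum either one food covers both requirements or two foods hit both targets exactly; no other combination can be cheaper.
spinach only: max(382/101, 1552/428) = 3.782 servings → $3.78.
cottage cheese only: max(382/80, 1552/170) = 9.129 servings → $5.02.
canned tuna only: max(382/16, 1552/220) = 23.88 servings → $23.88.
spinach + cottage cheese with both tight: 3.469 servings and 0.3951 servings → $3.69.
spinach + canned tuna: intersection lies outside the first quadrant.
cottage cheese + canned tuna with both tight: 3.979 servings and 3.98 servings → $6.17.
So the least-cost plan costs $3.69.

$3.69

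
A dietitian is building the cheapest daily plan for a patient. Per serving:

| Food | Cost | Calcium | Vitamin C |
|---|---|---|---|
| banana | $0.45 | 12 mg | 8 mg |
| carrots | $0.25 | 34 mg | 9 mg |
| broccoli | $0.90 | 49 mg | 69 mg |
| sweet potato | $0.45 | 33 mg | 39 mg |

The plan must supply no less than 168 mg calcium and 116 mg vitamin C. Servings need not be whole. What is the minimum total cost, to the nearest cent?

$1.73

At the optimum either one food covers both requirements or two foods hit both targets exactly; no other combination can be cheaper.
banana only: max(168/12, 116/8) = 14.5 servings → $6.53.
carrots only: max(168/34, 116/9) = 12.89 servings → $3.22.
broccoli only: max(168/49, 116/69) = 3.429 servings → $3.09.
sweet potato only: max(168/33, 116/39) = 5.091 servings → $2.29.
banana + carrots: the both-tight solution has a negative serving — not a feasible corner.
banana + broccoli with both tight: 13.55 servings and 0.1101 servings → $6.20.
banana + sweet potato with both tight: 13.35 servings and 0.2353 servings → $6.11.
carrots + broccoli with both tight: 3.101 servings and 1.277 servings → $1.92.
carrots + sweet potato with both tight: 2.647 servings and 2.363 servings → $1.73.
broccoli + sweet potato: intersection lies outside the first quadrant.
So the least-cost plan costs $1.73.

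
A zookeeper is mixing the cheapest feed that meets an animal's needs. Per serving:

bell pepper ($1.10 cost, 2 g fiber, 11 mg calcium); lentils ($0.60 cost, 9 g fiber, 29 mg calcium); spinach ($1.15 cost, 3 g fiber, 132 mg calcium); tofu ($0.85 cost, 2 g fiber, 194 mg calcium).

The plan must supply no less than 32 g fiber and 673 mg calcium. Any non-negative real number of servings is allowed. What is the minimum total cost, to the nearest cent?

$4.31

Check every corner: each single food scaled to meet both minima, and each pair solved so both constraints bind.
bell pepper only: max(32/2, 673/11) = 61.18 servings → $67.30.
lentils only: max(32/9, 673/29) = 23.21 servings → $13.92.
spinach only: max(32/3, 673/132) = 10.67 servings → $12.27.
tofu only: max(32/2, 673/194) = 16 servings → $13.60.
bell pepper + lentils with both targets exact would need a negative amount; discard.
bell pepper + spinach with both tight: 9.545 servings and 4.303 servings → $15.45.
bell pepper + tofu with both tight: 13.28 servings and 2.716 servings → $16.92.
lentils + spinach with both tight: 2.003 servings and 4.658 servings → $6.56.
lentils + tofu with both tight: 2.88 servings and 3.039 servings → $4.31.
spinach + tofu: the both-tight solution has a negative serving — not a feasible corner.
So the least-cost plan costs $4.31.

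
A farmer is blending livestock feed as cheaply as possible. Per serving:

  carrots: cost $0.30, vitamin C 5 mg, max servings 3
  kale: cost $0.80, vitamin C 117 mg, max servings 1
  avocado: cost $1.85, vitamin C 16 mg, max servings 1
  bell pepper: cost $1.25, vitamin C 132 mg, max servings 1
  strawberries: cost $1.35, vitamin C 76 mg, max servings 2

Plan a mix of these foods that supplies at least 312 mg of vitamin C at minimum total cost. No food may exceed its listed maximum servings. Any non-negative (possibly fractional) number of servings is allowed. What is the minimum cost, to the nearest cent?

Cost per mg of vitamin C: kale $0.0068, bell pepper $0.0095, strawberries $0.0178, carrots $0.0600, avocado $0.1156.
Take 1 serving of kale: +117.0 mg vitamin C for $0.80 (total $0.80, still need 195.0 mg).
Take 1 serving of bell pepper: +132.0 mg vitamin C for $1.25 (total $2.05, still need 63.0 mg).
Take 0.8289 servings of strawberries: +63.0 mg vitamin C for $1.12 (total $3.17, still need 0.0 mg).
Filling from the cheapest source first is optimal under one linear minimum: $3.17.

$3.17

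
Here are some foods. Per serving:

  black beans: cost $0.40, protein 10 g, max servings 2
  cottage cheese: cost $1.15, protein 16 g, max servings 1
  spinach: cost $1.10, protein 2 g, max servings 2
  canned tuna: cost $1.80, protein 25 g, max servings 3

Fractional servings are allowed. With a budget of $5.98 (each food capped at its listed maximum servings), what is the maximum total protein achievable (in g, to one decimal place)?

Protein per dollar: black beans 25, cottage cheese 13.91, canned tuna 13.89, spinach 1.818.
Take 2 servings of black beans: spends $0.80, +20.0 g protein (running total 20.0 g).
Take 1 serving of cottage cheese: spends $1.15, +16.0 g protein (running total 36.0 g).
Take 2.239 servings of canned tuna: spends $4.03, +56.0 g protein (running total 92.0 g).
Greedy by best ratio exhausts the cost allowance optimally: 92.0 g.

92.0 g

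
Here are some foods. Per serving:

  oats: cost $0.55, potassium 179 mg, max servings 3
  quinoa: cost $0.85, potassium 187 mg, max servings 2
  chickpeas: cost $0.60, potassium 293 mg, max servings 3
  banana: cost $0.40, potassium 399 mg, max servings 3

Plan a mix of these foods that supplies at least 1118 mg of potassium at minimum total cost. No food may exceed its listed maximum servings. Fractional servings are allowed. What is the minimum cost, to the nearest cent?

Cost per mg of potassium: banana $0.0010, chickpeas $0.0020, oats $0.0031, quinoa $0.0045.
Take 2.802 servings of banana: +1118.0 mg potassium for $1.12 (total $1.12, still need 0.0 mg).
Filling from the cheapest source first is optimal under one linear minimum: $1.12.

$1.12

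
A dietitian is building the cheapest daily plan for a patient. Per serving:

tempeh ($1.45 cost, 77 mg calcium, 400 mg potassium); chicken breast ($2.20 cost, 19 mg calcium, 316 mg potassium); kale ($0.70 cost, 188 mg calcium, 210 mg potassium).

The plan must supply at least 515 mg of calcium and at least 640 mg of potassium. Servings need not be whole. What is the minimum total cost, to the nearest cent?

This is a tiny linear program; its minimum lies at a vertex of the feasible set. List the vertices and price them.
tempeh only: max(515/77, 640/400) = 6.688 servings → $9.70.
chicken breast only: max(515/19, 640/316) = 27.11 servings → $59.63.
kale only: max(515/188, 640/210) = 3.048 servings → $2.13.
tempeh + chicken breast: the both-tight solution has a negative serving — not a feasible corner.
tempeh + kale with both tight: 0.2062 servings and 2.655 servings → $2.16.
chicken breast + kale with both tight: 0.2196 servings and 2.717 servings → $2.39.
Cheapest feasible corner: $2.13.

$2.13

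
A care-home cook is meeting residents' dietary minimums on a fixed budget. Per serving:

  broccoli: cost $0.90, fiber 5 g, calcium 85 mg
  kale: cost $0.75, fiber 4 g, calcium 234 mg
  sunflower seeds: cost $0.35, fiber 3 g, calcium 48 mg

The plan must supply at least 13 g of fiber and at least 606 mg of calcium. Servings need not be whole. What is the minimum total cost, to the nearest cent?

A basic optimal solution has at most two foods positive. Try each food alone and each pair with both targets met exactly.
broccoli only: max(13/5, 606/85) = 7.129 servings → $6.42.
kale only: max(13/4, 606/234) = 3.25 servings → $2.44.
sunflower seeds only: max(13/3, 606/48) = 12.62 servings → $4.42.
broccoli + kale with both tight: 0.7446 servings and 2.319 servings → $2.41.
broccoli + sunflower seeds: the both-tight solution has a negative serving — not a feasible corner.
kale + sunflower seeds with both tight: 2.341 servings and 1.212 servings → $2.18.
The minimum over all feasible corners is $2.18.

$2.18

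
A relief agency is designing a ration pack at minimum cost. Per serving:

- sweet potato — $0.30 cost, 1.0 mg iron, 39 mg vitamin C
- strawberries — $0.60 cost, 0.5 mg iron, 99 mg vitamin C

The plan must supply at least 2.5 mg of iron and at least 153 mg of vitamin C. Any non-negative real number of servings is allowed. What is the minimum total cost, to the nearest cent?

Minimising a linear cost over {iron ≥ 2.5, vitamin C ≥ 153, servings ≥ 0} — the optimum is at a vertex, using one or two foods.
sweet potato only: max(2.5/1.0, 153/39) = 3.923 servings → $1.18.
strawberries only: max(2.5/0.5, 153/99) = 5 servings → $3.00.
sweet potato + strawberries with both tight: 2.151 servings and 0.6981 servings → $1.06.
Cheapest feasible corner: $1.06.

$1.06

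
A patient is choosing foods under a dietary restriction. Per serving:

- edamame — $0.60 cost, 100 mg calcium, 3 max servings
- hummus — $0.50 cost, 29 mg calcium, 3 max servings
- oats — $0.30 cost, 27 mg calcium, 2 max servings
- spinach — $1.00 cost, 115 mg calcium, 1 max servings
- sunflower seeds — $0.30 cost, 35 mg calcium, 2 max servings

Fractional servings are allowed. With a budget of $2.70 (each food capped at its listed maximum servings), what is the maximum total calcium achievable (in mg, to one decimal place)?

404.5 mg

Calcium per dollar: edamame 166.7, sunflower seeds 116.7, spinach 115, oats 90, hummus 58.
Take 3 servings of edamame: spends $1.80, +300.0 mg calcium (running total 300.0 mg).
Take 2 servings of sunflower seeds: spends $0.60, +70.0 mg calcium (running total 370.0 mg).
Take 0.3 servings of spinach: spends $0.30, +34.5 mg calcium (running total 404.5 mg).
Filling greedily by calcium-per-dollar is optimal for one linear limit, giving 404.5 mg.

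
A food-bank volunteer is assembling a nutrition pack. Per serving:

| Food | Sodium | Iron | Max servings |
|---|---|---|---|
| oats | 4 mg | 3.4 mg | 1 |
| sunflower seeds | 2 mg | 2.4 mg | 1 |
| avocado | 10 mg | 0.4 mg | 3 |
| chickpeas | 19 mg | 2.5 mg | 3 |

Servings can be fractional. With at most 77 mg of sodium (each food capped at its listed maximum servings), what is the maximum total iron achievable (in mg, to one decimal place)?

Iron per mg sodium: sunflower seeds 1.2, oats 0.85, chickpeas 0.1316, avocado 0.04.
Take 1 serving of sunflower seeds: uses 2 mg sodium, +2.4 mg iron (running total 2.4 mg).
Take 1 serving of oats: uses 4 mg sodium, +3.4 mg iron (running total 5.8 mg).
Take 3 servings of chickpeas: uses 57 mg sodium, +7.5 mg iron (running total 13.3 mg).
Take 1.4 servings of avocado: uses 14 mg sodium, +0.6 mg iron (running total 13.9 mg).
Filling greedily by iron-per-mg sodium is optimal for one linear limit, giving 13.9 mg.

13.9 mg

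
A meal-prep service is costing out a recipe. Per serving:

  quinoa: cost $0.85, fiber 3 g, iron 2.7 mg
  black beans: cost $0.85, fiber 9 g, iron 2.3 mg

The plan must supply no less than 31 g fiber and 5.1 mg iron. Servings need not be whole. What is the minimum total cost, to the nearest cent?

A basic optimal solution has at most two foods positive. Try each food alone and each pair with both targets met exactly.
quinoa only: max(31/3, 5.1/2.7) = 10.33 servings → $8.78.
black beans only: max(31/9, 5.1/2.3) = 3.444 servings → $2.93.
quinoa + black beans: intersection lies outside the first quadrant.
So the least-cost plan costs $2.93.

$2.93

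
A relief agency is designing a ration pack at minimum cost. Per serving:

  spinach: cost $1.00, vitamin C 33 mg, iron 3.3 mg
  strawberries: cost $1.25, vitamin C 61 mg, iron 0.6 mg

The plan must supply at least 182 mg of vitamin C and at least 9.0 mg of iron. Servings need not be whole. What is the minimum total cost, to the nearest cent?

Minimising a linear cost over {vitamin C ≥ 182, iron ≥ 9.0, servings ≥ 0} — the optimum is at a vertex, using one or two foods.
spinach only: max(182/33, 9.0/3.3) = 5.515 servings → $5.52.
strawberries only: max(182/61, 9.0/0.6) = 15 servings → $18.75.
spinach + strawberries with both tight: 2.423 servings and 1.673 servings → $4.51.
Cheapest feasible corner: $4.51.

$4.51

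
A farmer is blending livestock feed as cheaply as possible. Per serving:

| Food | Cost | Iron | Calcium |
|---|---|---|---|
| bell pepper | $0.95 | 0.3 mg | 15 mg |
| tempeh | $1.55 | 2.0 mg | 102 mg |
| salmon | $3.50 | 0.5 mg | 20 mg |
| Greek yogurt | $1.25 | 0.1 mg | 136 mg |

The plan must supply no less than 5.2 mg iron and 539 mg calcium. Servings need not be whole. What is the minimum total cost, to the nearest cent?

Check every corner: each single food scaled to meet both minima, and each pair solved so both constraints bind.
bell pepper only: max(5.2/0.3, 539/15) = 35.93 servings → $34.14.
tempeh only: max(5.2/2.0, 539/102) = 5.284 servings → $8.19.
salmon only: max(5.2/0.5, 539/20) = 26.95 servings → $94.33.
Greek yogurt only: max(5.2/0.1, 539/136) = 52 servings → $65.00.
bell pepper + tempeh: intersection lies outside the first quadrant.
bell pepper + salmon: the both-tight solution has a negative serving — not a feasible corner.
bell pepper + Greek yogurt with both tight: 16.62 servings and 2.13 servings → $18.45.
tempeh + salmon with both targets exact would need a negative amount; discard.
tempeh + Greek yogurt with both tight: 2.495 servings and 2.092 servings → $6.48.
salmon + Greek yogurt with both tight: 9.898 servings and 2.508 servings → $37.78.
The minimum over all feasible corners is $6.48.

$6.48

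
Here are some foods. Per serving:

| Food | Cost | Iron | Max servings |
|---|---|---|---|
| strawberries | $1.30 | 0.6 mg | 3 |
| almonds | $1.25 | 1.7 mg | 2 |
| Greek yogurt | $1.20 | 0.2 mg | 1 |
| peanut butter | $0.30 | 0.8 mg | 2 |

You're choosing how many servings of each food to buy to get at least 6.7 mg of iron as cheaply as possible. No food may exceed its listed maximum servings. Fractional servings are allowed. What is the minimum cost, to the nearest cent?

$6.78

Cost per mg of iron: peanut butter $0.3750, almonds $0.7353, strawberries $2.1667, Greek yogurt $6.0000.
Take 2 servings of peanut butter: +1.6 mg iron for $0.60 (total $0.60, still need 5.1 mg).
Take 2 servings of almonds: +3.4 mg iron for $2.50 (total $3.10, still need 1.7 mg).
Take 2.833 servings of strawberries: +1.7 mg iron for $3.68 (total $6.78, still need 0.0 mg).
Filling from the cheapest source first is optimal under one linear minimum: $6.78.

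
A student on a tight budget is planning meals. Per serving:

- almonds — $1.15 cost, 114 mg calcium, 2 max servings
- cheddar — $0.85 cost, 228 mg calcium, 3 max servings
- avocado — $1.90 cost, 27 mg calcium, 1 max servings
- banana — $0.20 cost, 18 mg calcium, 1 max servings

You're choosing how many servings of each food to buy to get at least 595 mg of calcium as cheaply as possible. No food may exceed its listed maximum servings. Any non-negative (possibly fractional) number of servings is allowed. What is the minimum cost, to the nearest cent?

Cost per mg of calcium: cheddar $0.0037, almonds $0.0101, banana $0.0111, avocado $0.0704.
Take 2.61 servings of cheddar: +595.0 mg calcium for $2.22 (total $2.22, still need 0.0 mg).
Filling from the cheapest source first is optimal under one linear minimum: $2.22.

$2.22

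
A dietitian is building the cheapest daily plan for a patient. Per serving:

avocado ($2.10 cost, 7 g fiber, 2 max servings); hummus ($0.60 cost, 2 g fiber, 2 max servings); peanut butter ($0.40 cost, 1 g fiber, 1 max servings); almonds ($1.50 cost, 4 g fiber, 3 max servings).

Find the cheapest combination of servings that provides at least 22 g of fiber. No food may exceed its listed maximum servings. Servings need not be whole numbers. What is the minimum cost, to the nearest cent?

$6.90

Cost per g of fiber: avocado $0.3000, hummus $0.3000, almonds $0.3750, peanut butter $0.4000.
Take 2 servings of avocado: +14.0 g fiber for $4.20 (total $4.20, still need 8.0 g).
Take 2 servings of hummus: +4.0 g fiber for $1.20 (total $5.40, still need 4.0 g).
Take 1 serving of almonds: +4.0 g fiber for $1.50 (total $6.90, still need 0.0 g).
Greedy by cheapest-per-g is optimal for a single linear constraint, so the minimum cost is $6.90.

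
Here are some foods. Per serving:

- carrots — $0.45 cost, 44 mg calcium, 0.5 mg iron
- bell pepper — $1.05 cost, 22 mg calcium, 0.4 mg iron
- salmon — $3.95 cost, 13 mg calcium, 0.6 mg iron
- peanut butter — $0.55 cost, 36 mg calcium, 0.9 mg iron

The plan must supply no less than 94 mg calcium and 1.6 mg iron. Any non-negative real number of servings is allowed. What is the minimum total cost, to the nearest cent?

$1.16

For a min-cost LP with two ≥-constraints, a basic feasible solution has at most two positive variables.
carrots only: max(94/44, 1.6/0.5) = 3.2 servings → $1.44.
bell pepper only: max(94/22, 1.6/0.4) = 4.273 servings → $4.49.
salmon only: max(94/13, 1.6/0.6) = 7.231 servings → $28.56.
peanut butter only: max(94/36, 1.6/0.9) = 2.611 servings → $1.44.
carrots + bell pepper with both tight: 0.3636 servings and 3.545 servings → $3.89.
carrots + salmon with both tight: 1.789 servings and 1.176 servings → $5.45.
carrots + peanut butter with both tight: 1.25 servings and 1.083 servings → $1.16.
bell pepper + salmon with both targets exact would need a negative amount; discard.
bell pepper + peanut butter with both targets exact would need a negative amount; discard.
salmon + peanut butter: the both-tight solution has a negative serving — not a feasible corner.
Cheapest feasible corner: $1.16.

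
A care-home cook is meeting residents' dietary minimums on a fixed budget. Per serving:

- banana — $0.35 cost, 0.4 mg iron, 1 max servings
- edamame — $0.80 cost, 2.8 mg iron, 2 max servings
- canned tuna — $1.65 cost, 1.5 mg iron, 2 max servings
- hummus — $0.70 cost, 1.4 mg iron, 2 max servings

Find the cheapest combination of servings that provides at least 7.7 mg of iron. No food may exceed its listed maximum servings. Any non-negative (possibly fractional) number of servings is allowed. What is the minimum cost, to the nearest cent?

Cost per mg of iron: edamame $0.2857, hummus $0.5000, banana $0.8750, canned tuna $1.1000.
Take 2 servings of edamame: +5.6 mg iron for $1.60 (total $1.60, still need 2.1 mg).
Take 1.5 servings of hummus: +2.1 mg iron for $1.05 (total $2.65, still need 0.0 mg).
Greedy by cheapest-per-mg is optimal for a single linear constraint, so the minimum cost is $2.65.

$2.65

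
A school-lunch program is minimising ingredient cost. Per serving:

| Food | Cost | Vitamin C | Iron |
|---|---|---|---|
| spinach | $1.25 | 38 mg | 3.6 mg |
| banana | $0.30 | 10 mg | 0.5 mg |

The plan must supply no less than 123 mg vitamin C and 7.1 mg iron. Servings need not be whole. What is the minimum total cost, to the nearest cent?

$3.75

Two binding constraints pin down two serving amounts, so the optimal mix uses at most two foods. The candidates are each food alone (scaled to the tighter of vitamin C/iron) and each pair with both constraints tight.
spinach only: max(123/38, 7.1/3.6) = 3.237 servings → $4.05.
banana only: max(123/10, 7.1/0.5) = 14.2 servings → $4.26.
spinach + banana with both tight: 0.5588 servings and 10.18 servings → $3.75.
Cheapest feasible corner: $3.75.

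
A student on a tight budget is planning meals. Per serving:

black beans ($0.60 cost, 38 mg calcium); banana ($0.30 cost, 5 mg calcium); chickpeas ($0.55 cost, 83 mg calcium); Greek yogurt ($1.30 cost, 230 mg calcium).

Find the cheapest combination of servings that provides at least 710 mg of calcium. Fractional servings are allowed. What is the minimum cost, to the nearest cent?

$4.01

Cost per mg of calcium: Greek yogurt $0.0057, chickpeas $0.0066, black beans $0.0158, banana $0.0600.
With no serving limits, use only Greek yogurt: 710 mg / 230 mg = 3.087 servings × $1.30 = $4.01.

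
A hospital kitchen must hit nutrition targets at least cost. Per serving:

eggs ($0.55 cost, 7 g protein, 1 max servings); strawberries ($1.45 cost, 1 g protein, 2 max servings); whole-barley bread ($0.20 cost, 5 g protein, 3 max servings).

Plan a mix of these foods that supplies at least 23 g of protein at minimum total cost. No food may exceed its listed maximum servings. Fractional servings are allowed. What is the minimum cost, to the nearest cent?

Cost per g of protein: whole-barley bread $0.0400, eggs $0.0786, strawberries $1.4500.
Take 3 servings of whole-barley bread: +15.0 g protein for $0.60 (total $0.60, still need 8.0 g).
Take 1 serving of eggs: +7.0 g protein for $0.55 (total $1.15, still need 1.0 g).
Take 1 serving of strawberries: +1.0 g protein for $1.45 (total $2.60, still need 0.0 g).
Filling from the cheapest source first is optimal under one linear minimum: $2.60.

$2.60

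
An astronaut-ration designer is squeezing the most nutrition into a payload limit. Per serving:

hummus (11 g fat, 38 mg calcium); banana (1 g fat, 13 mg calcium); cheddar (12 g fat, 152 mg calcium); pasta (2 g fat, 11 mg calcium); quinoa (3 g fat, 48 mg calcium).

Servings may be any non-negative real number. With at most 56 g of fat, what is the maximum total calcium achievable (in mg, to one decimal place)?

Calcium per g fat: quinoa 16, banana 13, cheddar 12.67, pasta 5.5, hummus 3.455.
With no serving limits, spend the whole fat allowance on quinoa: 56 g / 3 g × 48 mg = 896.0 mg.

896.0 mg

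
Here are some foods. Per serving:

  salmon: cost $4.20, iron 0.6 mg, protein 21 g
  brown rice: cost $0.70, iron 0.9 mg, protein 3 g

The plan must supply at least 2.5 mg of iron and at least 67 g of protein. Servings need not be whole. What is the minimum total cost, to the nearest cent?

$13.47

salmon only: max(2.5/0.6, 67/21) = 4.167 servings → $17.50.
brown rice only: max(2.5/0.9, 67/3) = 22.33 servings → $15.63.
salmon + brown rice with both tight: 3.088 servings and 0.7193 servings → $13.47.
So the least-cost plan costs $13.47.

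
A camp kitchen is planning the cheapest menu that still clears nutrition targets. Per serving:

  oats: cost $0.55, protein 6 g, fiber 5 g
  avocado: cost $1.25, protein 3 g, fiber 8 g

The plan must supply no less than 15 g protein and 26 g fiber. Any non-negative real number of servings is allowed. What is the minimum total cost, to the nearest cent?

oats only: max(15/6, 26/5) = 5.2 servings → $2.86.
avocado only: max(15/3, 26/8) = 5 servings → $6.25.
oats + avocado with both tight: 1.273 servings and 2.455 servings → $3.77.
The minimum over all feasible corners is $2.86.

$2.86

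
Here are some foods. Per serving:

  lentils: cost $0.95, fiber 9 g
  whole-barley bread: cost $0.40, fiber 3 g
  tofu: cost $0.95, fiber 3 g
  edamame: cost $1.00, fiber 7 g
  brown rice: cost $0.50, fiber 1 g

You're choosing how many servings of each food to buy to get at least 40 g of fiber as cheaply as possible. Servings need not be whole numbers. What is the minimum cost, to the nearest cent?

$4.22

Cost per g of fiber: lentils $0.1056, whole-barley bread $0.1333, edamame $0.1429, tofu $0.3167, brown rice $0.5000.
With no serving limits, use only lentils: 40 g / 9 g = 4.444 servings × $0.95 = $4.22.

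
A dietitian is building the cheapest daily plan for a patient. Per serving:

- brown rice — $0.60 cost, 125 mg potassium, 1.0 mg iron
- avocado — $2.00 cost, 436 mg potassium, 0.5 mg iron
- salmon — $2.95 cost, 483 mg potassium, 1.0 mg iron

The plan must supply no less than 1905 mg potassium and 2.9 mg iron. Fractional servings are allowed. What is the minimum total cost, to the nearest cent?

An LP optimum is at a vertex; with two nutrient constraints at most two foods are used. Check each candidate.
brown rice only: max(1905/125, 2.9/1.0) = 15.24 servings → $9.14.
avocado only: max(1905/436, 2.9/0.5) = 5.8 servings → $11.60.
salmon only: max(1905/483, 2.9/1.0) = 3.944 servings → $11.64.
brown rice + avocado with both tight: 0.8351 servings and 4.13 servings → $8.76.
brown rice + salmon: intersection lies outside the first quadrant.
avocado + salmon with both tight: 2.593 servings and 1.604 servings → $9.92.
Cheapest feasible corner: $8.76.

$8.76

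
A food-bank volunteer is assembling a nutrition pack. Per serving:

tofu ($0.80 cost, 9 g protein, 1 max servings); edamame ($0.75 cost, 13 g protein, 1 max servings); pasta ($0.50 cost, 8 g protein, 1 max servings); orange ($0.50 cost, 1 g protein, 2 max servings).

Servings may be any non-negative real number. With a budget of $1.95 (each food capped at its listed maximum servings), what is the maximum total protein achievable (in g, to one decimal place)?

Protein per dollar: edamame 17.33, pasta 16, tofu 11.25, orange 2.
Take 1 serving of edamame: spends $0.75, +13.0 g protein (running total 13.0 g).
Take 1 serving of pasta: spends $0.50, +8.0 g protein (running total 21.0 g).
Take 0.875 servings of tofu: spends $0.70, +7.9 g protein (running total 28.9 g).
Filling greedily by protein-per-dollar is optimal for one linear limit, giving 28.9 g.

28.9 g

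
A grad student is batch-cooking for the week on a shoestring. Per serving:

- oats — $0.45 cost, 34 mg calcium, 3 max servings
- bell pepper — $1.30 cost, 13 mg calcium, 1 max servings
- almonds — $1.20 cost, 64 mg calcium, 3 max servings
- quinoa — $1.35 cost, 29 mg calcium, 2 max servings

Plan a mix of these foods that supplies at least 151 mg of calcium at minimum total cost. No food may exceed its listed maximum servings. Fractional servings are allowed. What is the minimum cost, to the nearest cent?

Cost per mg of calcium: oats $0.0132, almonds $0.0187, quinoa $0.0466, bell pepper $0.1000.
Take 3 servings of oats: +102.0 mg calcium for $1.35 (total $1.35, still need 49.0 mg).
Take 0.7656 servings of almonds: +49.0 mg calcium for $0.92 (total $2.27, still need 0.0 mg).
Filling from the cheapest source first is optimal under one linear minimum: $2.27.

$2.27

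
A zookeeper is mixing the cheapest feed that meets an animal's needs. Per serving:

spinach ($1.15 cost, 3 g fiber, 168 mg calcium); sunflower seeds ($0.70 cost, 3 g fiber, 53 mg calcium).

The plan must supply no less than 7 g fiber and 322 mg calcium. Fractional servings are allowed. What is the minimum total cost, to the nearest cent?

Minimising a linear cost over {fiber ≥ 7, calcium ≥ 322, servings ≥ 0} — the optimum is at a vertex, using one or two foods.
spinach only: max(7/3, 322/168) = 2.333 servings → $2.68.
sunflower seeds only: max(7/3, 322/53) = 6.075 servings → $4.25.
spinach + sunflower seeds with both tight: 1.725 servings and 0.6087 servings → $2.41.
The minimum over all feasible corners is $2.41.

$2.41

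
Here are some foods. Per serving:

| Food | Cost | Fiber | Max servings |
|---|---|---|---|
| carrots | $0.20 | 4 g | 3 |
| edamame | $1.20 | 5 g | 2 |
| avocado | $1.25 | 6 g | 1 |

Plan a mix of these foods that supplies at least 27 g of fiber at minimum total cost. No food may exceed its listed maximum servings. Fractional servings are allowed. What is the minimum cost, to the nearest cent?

$4.01

Cost per g of fiber: carrots $0.0500, avocado $0.2083, edamame $0.2400.
Take 3 servings of carrots: +12.0 g fiber for $0.60 (total $0.60, still need 15.0 g).
Take 1 serving of avocado: +6.0 g fiber for $1.25 (total $1.85, still need 9.0 g).
Take 1.8 servings of edamame: +9.0 g fiber for $2.16 (total $4.01, still need 0.0 g).
Filling from the cheapest source first is optimal under one linear minimum: $4.01.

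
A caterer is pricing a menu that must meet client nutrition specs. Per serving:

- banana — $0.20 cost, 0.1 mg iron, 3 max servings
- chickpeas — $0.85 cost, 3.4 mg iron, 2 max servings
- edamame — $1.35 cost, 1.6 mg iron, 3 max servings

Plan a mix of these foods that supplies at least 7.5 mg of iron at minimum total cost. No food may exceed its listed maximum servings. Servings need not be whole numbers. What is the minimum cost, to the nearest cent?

$2.29

Cost per mg of iron: chickpeas $0.2500, edamame $0.8438, banana $2.0000.
Take 2 servings of chickpeas: +6.8 mg iron for $1.70 (total $1.70, still need 0.7 mg).
Take 0.4375 servings of edamame: +0.7 mg iron for $0.59 (total $2.29, still need 0.0 mg).
Filling from the cheapest source first is optimal under one linear minimum: $2.29.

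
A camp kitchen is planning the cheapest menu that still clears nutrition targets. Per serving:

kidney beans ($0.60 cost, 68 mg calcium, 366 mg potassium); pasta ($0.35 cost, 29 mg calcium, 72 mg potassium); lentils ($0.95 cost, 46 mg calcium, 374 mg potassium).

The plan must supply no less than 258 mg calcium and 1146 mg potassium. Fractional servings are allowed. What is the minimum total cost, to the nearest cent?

Minimising a linear cost over {calcium ≥ 258, potassium ≥ 1146, servings ≥ 0} — the optimum is at a vertex, using one or two foods.
kidney beans only: max(258/68, 1146/366) = 3.794 servings → $2.28.
pasta only: max(258/29, 1146/72) = 15.92 servings → $5.57.
lentils only: max(258/46, 1146/374) = 5.609 servings → $5.33.
kidney beans + pasta with both tight: 2.563 servings and 2.886 servings → $2.55.
kidney beans + lentils: intersection lies outside the first quadrant.
pasta + lentils with both tight: 5.81 servings and 1.946 servings → $3.88.
Cheapest feasible corner: $2.28.

$2.28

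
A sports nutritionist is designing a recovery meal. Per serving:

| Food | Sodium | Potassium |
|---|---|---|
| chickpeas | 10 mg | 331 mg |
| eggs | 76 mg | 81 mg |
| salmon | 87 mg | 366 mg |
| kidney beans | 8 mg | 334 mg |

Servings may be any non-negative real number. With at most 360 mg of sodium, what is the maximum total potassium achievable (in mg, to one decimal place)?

15030.0 mg

Potassium per mg sodium: kidney beans 41.75, chickpeas 33.1, salmon 4.207, eggs 1.066.
With no serving limits, spend the whole sodium allowance on kidney beans: 360 mg / 8 mg × 334 mg = 15030.0 mg.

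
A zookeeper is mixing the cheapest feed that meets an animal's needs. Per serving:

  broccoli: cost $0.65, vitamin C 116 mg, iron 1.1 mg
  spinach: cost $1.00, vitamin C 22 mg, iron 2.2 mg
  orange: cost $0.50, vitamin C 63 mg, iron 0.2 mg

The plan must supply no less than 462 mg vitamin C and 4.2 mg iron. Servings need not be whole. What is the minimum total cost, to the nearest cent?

$2.59

Compare the cost at each extreme point of the feasible region.
broccoli only: max(462/116, 4.2/1.1) = 3.983 servings → $2.59.
spinach only: max(462/22, 4.2/2.2) = 21 servings → $21.00.
orange only: max(462/63, 4.2/0.2) = 21 servings → $10.50.
broccoli + spinach: the both-tight solution has a negative serving — not a feasible corner.
broccoli + orange with both tight: 3.735 servings and 0.4555 servings → $2.66.
spinach + orange with both tight: 1.283 servings and 6.885 servings → $4.73.
Cheapest feasible corner: $2.59.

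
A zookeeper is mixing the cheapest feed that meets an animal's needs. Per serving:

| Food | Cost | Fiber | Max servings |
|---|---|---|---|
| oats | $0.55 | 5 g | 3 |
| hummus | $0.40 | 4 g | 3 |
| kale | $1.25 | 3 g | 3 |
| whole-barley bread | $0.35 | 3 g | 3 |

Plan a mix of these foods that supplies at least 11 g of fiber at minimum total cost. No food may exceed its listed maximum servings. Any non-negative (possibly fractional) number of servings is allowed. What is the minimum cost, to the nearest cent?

$1.10

Cost per g of fiber: hummus $0.1000, oats $0.1100, whole-barley bread $0.1167, kale $0.4167.
Take 2.75 servings of hummus: +11.0 g fiber for $1.10 (total $1.10, still need 0.0 g).
Filling from the cheapest source first is optimal under one linear minimum: $1.10.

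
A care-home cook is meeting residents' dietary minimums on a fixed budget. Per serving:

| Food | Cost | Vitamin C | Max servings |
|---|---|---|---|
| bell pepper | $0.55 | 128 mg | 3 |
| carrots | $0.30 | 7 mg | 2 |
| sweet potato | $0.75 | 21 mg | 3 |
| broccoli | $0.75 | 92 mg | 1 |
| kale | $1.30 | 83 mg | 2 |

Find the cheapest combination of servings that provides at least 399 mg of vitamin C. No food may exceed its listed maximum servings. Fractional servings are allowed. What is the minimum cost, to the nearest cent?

Cost per mg of vitamin C: bell pepper $0.0043, broccoli $0.0082, kale $0.0157, sweet potato $0.0357, carrots $0.0429.
Take 3 servings of bell pepper: +384.0 mg vitamin C for $1.65 (total $1.65, still need 15.0 mg).
Take 0.163 servings of broccoli: +15.0 mg vitamin C for $0.12 (total $1.77, still need 0.0 mg).
Greedy by cheapest-per-mg is optimal for a single linear constraint, so the minimum cost is $1.77.

$1.77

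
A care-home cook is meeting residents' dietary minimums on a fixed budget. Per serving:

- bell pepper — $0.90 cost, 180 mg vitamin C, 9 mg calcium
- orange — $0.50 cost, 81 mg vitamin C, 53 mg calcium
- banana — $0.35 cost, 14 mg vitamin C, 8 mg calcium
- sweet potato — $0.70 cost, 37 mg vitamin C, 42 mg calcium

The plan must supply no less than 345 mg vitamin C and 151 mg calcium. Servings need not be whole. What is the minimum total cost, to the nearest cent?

For a min-cost LP with two ≥-constraints, a basic feasible solution has at most two positive variables.
bell pepper only: max(345/180, 151/9) = 16.78 servings → $15.10.
orange only: max(345/81, 151/53) = 4.259 servings → $2.13.
banana only: max(345/14, 151/8) = 24.64 servings → $8.62.
sweet potato only: max(345/37, 151/42) = 9.324 servings → $6.53.
bell pepper + orange with both tight: 0.6871 servings and 2.732 servings → $1.98.
bell pepper + banana with both tight: 0.4916 servings and 18.32 servings → $6.86.
bell pepper + sweet potato with both tight: 1.232 servings and 3.331 servings → $3.44.
orange + banana with both targets exact would need a negative amount; discard.
orange + sweet potato: the both-tight solution has a negative serving — not a feasible corner.
banana + sweet potato: the both-tight solution has a negative serving — not a feasible corner.
The minimum over all feasible corners is $1.98.

$1.98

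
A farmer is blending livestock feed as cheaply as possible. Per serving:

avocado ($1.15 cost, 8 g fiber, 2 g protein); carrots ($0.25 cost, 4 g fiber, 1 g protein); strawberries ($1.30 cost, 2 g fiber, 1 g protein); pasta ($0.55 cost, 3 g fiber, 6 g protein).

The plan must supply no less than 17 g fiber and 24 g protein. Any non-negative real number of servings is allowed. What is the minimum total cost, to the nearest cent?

$2.43

Minimising a linear cost over {fiber ≥ 17, protein ≥ 24, servings ≥ 0} — the optimum is at a vertex, using one or two foods.
avocado only: max(17/8, 24/2) = 12 servings → $13.80.
carrots only: max(17/4, 24/1) = 24 servings → $6.00.
strawberries only: max(17/2, 24/1) = 24 servings → $31.20.
pasta only: max(17/3, 24/6) = 5.667 servings → $3.12.
avocado + carrots (both tight): parallel constraints — no distinct corner.
avocado + strawberries: the both-tight solution has a negative serving — not a feasible corner.
avocado + pasta with both tight: 0.7143 servings and 3.762 servings → $2.89.
carrots + strawberries: the both-tight solution has a negative serving — not a feasible corner.
carrots + pasta with both tight: 1.429 servings and 3.762 servings → $2.43.
strawberries + pasta with both tight: 3.333 servings and 3.444 servings → $6.23.
So the least-cost plan costs $2.43.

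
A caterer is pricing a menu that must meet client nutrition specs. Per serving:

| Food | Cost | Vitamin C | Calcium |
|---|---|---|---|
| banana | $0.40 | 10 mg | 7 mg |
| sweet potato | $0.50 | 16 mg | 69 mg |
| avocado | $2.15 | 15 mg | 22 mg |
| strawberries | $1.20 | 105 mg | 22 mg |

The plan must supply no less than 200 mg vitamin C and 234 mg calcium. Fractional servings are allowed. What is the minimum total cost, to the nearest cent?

$3.21

Check every corner: each single food scaled to meet both minima, and each pair solved so both constraints bind.
banana only: max(200/10, 234/7) = 33.43 servings → $13.37.
sweet potato only: max(200/16, 234/69) = 12.5 servings → $6.25.
avocado only: max(200/15, 234/22) = 13.33 servings → $28.67.
strawberries only: max(200/105, 234/22) = 10.64 servings → $12.76.
banana + sweet potato with both tight: 17.4 servings and 1.626 servings → $7.77.
banana + avocado with both tight: 7.739 servings and 8.174 servings → $20.67.
banana + strawberries with both targets exact would need a negative amount; discard.
sweet potato + avocado: the both-tight solution has a negative serving — not a feasible corner.
sweet potato + strawberries with both tight: 2.926 servings and 1.459 servings → $3.21.
avocado + strawberries with both tight: 10.19 servings and 0.4495 servings → $22.44.
So the least-cost plan costs $3.21.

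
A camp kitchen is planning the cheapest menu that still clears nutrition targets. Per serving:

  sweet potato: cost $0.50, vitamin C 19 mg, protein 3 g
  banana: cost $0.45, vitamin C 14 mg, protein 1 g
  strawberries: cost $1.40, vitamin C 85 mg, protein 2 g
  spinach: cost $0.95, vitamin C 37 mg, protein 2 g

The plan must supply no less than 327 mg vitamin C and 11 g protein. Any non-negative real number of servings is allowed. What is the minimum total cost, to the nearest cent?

$5.63

An LP optimum is at a vertex; with two nutrient constraints at most two foods are used. Check each candidate.
sweet potato only: max(327/19, 11/3) = 17.21 servings → $8.61.
banana only: max(327/14, 11/1) = 23.36 servings → $10.51.
strawberries only: max(327/85, 11/2) = 5.5 servings → $7.70.
spinach only: max(327/37, 11/2) = 8.838 servings → $8.40.
sweet potato + banana with both targets exact would need a negative amount; discard.
sweet potato + strawberries with both tight: 1.295 servings and 3.558 servings → $5.63.
sweet potato + spinach: intersection lies outside the first quadrant.
banana + strawberries with both tight: 4.93 servings and 3.035 servings → $6.47.
banana + spinach with both targets exact would need a negative amount; discard.
strawberries + spinach with both tight: 2.573 servings and 2.927 servings → $6.38.
So the least-cost plan costs $5.63.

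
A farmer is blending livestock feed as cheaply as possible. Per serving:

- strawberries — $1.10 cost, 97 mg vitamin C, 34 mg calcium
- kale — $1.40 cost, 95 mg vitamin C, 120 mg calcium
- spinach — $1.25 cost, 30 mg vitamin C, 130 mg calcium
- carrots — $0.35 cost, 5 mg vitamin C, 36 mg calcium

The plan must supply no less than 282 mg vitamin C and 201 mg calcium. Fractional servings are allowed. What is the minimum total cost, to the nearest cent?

The cheapest plan sits at a corner of the feasible region — with two constraints it uses at most two foods.
strawberries only: max(282/97, 201/34) = 5.912 servings → $6.50.
kale only: max(282/95, 201/120) = 2.968 servings → $4.16.
spinach only: max(282/30, 201/130) = 9.4 servings → $11.75.
carrots only: max(282/5, 201/36) = 56.4 servings → $19.74.
strawberries + kale with both tight: 1.753 servings and 1.178 servings → $3.58.
strawberries + spinach with both tight: 2.643 servings and 0.855 servings → $3.98.
strawberries + carrots with both tight: 2.753 servings and 2.983 servings → $4.07.
kale + spinach: the both-tight solution has a negative serving — not a feasible corner.
kale + carrots: the both-tight solution has a negative serving — not a feasible corner.
spinach + carrots: the both-tight solution has a negative serving — not a feasible corner.
The minimum over all feasible corners is $3.58.

$3.58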